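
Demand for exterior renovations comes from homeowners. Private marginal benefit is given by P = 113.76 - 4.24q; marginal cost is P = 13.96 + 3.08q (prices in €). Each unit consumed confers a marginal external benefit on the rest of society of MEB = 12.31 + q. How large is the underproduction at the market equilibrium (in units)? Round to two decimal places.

Market equilibrium (private): 13.96 + 3.08q = 113.76 - 4.24q → q_m = 13.6339.
Social marginal benefit = demand + MEB = 126.07 - 3.24q.
Set SMB = MC: 126.07 - 3.24q = 13.96 + 3.08q → q* = 17.7389.
Gap = |13.6339 − 17.7389| = 4.1050.

4.11 units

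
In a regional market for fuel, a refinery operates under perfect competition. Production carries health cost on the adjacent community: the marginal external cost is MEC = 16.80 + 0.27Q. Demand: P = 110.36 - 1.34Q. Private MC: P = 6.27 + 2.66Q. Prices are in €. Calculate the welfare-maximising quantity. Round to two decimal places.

Social marginal cost = private MC + MEC = 23.07 + 2.93Q.
Set SMC = demand: 23.07 + 2.93Q = 110.36 - 1.34Q → Q* = 20.4426.

Q* = 20.44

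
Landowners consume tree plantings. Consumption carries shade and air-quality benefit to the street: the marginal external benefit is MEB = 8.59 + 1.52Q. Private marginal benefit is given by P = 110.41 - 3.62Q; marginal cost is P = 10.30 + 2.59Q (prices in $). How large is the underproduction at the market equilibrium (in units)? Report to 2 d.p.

7.06 units

Market equilibrium (private): 10.30 + 2.59Q = 110.41 - 3.62Q → Q_m = 16.1208.
Social marginal benefit = demand + MEB = 119.00 - 2.10Q.
Set SMB = MC: 119.00 - 2.10Q = 10.30 + 2.59Q → Q* = 23.1770.
Gap = |16.1208 − 23.1770| = 7.0562.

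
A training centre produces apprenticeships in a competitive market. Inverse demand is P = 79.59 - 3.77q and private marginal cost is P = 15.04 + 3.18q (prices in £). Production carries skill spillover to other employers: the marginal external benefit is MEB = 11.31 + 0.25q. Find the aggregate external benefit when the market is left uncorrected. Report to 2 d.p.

Market equilibrium (private): 15.04 + 3.18q = 79.59 - 3.77q → q_m = 9.2878.
Total external benefit = ∫₀^{q_m} (11.31 + 0.25q) dq = 11.31×9.2878 + ½×0.25×9.2878² = 115.8279.

£115.83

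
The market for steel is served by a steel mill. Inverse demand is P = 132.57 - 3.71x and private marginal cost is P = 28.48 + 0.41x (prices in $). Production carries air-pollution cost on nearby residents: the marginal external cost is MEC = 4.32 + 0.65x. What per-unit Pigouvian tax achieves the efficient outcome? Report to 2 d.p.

Social marginal cost = private MC + MEC = 32.80 + 1.06x.
Set SMC = demand: 32.80 + 1.06x = 132.57 - 3.71x → x* = 20.9161.
The Pigouvian tax equals MEC at x*: 4.32 + 0.65×20.9161 = 17.9155.

tax = $17.92 per unit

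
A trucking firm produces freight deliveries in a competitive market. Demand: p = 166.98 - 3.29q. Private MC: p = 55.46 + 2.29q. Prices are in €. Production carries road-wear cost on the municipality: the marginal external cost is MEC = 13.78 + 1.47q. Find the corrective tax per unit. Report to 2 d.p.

Social marginal cost = private MC + MEC = 69.24 + 3.76q.
Set SMC = demand: 69.24 + 3.76q = 166.98 - 3.29q → q* = 13.8638.
The Pigouvian tax equals MEC at q*: 13.78 + 1.47×13.8638 = 34.1598.

tax = €34.16 per unit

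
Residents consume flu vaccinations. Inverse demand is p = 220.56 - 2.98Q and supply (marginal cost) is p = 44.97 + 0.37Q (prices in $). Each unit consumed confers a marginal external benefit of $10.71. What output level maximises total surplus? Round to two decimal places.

Social marginal benefit = demand + MEB = 231.27 - 2.98Q.
Set SMB = MC: 231.27 - 2.98Q = 44.97 + 0.37Q → Q* = 55.6119.

Q* = 55.61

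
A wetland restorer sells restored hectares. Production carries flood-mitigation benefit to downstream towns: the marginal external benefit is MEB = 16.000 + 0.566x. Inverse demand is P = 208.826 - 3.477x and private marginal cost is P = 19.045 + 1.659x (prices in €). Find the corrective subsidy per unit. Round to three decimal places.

Social marginal cost = private MC − MEB = 3.045 + 1.093x.
Set SMC = demand: 3.045 + 1.093x = 208.826 - 3.477x → x* = 45.0287.
The Pigouvian subsidy equals MEB at x*: 16.000 + 0.566×45.0287 = 41.4862.

subsidy = €41.486 per unit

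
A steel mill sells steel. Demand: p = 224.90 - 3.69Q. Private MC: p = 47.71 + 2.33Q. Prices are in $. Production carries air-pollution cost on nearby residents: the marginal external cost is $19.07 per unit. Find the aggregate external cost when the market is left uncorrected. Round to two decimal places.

Market equilibrium (private): 47.71 + 2.33Q = 224.90 - 3.69Q → Q_m = 29.4336.
Total external cost = MEC × Q_m = 19.07 × 29.4336 = 561.2988.

$561.30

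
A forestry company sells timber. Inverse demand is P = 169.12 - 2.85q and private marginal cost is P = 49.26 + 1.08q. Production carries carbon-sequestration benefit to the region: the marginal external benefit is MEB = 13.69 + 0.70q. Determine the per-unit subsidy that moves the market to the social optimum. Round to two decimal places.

subsidy = 42.63 per unit

Social marginal cost = private MC − MEB = 35.57 + 0.38q.
Set SMC = demand: 35.57 + 0.38q = 169.12 - 2.85q → q* = 41.3467.
The Pigouvian subsidy equals MEB at q*: 13.69 + 0.70×41.3467 = 42.6327.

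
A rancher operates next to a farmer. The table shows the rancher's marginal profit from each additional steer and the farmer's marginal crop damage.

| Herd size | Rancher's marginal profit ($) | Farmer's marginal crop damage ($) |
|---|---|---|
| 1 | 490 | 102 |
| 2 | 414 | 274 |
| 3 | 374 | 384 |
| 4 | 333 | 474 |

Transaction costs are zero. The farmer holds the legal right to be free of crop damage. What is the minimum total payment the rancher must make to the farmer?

Efficient level: marginal profit ≥ marginal crop damage through level 2, so k* = 2.
With the farmer holding the right, the rancher must at least compensate total damage at k*: 102 + 274 = 376.

$376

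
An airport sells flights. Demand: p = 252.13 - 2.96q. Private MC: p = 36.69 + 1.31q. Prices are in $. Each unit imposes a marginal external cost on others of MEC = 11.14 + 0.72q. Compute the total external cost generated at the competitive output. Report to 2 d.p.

Market equilibrium (private): 36.69 + 1.31q = 252.13 - 2.96q → q_m = 50.4543.
Total external cost = ∫₀^{q_m} (11.14 + 0.72q) dq = 11.14×50.4543 + ½×0.72×50.4543² = 1478.4900.

$1478.49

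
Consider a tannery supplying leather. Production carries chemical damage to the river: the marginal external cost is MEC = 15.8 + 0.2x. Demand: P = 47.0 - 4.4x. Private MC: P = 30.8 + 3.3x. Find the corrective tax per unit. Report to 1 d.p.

Social marginal cost = private MC + MEC = 46.6 + 3.5x.
Set SMC = demand: 46.6 + 3.5x = 47.0 - 4.4x → x* = 0.0506.
The Pigouvian tax equals MEC at x*: 15.8 + 0.2×0.0506 = 15.8101.

tax = 15.8 per unit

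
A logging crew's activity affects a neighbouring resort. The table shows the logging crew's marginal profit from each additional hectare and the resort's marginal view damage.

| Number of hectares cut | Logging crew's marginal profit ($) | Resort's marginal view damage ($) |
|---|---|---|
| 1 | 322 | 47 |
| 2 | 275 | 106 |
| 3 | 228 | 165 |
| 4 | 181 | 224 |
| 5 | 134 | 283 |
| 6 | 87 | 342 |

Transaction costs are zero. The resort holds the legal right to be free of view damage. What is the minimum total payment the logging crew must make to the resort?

$318

Efficient level: marginal profit ≥ marginal view damage through level 3, so k* = 3.
With the resort holding the right, the logging crew must at least compensate total damage at k*: 47 + 106 + 165 = 318.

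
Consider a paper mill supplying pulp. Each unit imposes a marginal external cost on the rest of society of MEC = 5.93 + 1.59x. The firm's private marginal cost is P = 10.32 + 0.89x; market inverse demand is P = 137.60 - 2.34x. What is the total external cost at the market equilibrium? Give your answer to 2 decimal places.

1468.15

Market equilibrium (private): 10.32 + 0.89x = 137.60 - 2.34x → x_m = 39.4056.
Total external cost = ∫₀^{x_m} (5.93 + 1.59x) dx = 5.93×39.4056 + ½×1.59×39.4056² = 1468.1523.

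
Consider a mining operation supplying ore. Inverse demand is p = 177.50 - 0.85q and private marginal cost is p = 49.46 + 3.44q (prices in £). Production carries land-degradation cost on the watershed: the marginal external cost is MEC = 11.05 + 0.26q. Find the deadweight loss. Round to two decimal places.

DWL = £38.88

Market equilibrium (private): 49.46 + 3.44q = 177.50 - 0.85q → q_m = 29.8462.
Social marginal cost = private MC + MEC = 60.51 + 3.70q.
Set SMC = demand: 60.51 + 3.70q = 177.50 - 0.85q → q* = 25.7121.
Height of the DWL triangle at q_m is SMC(q_m) − demand(q_m) = MEC(q_m) = 18.8100.
DWL = ½ × 4.1341 × 18.8100 = 38.8812.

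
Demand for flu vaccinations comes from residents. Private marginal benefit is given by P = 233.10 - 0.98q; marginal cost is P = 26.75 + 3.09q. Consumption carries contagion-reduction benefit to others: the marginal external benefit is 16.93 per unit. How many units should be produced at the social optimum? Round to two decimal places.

Social marginal benefit = demand + MEB = 250.03 - 0.98q.
Set SMB = MC: 250.03 - 0.98q = 26.75 + 3.09q → q* = 54.8600.

q* = 54.86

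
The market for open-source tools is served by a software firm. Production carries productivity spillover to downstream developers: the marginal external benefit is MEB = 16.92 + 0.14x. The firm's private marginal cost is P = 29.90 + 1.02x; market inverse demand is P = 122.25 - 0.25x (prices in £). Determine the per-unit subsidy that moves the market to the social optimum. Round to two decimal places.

subsidy = £30.46 per unit

Social marginal cost = private MC − MEB = 12.98 + 0.88x.
Set SMC = demand: 12.98 + 0.88x = 122.25 - 0.25x → x* = 96.6991.
The Pigouvian subsidy equals MEB at x*: 16.92 + 0.14×96.6991 = 30.4579.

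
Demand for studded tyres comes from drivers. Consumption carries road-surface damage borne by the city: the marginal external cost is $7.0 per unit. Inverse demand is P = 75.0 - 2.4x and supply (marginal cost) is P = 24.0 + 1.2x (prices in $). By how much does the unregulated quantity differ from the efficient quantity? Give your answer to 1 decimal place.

1.9 units

Market equilibrium (private): 24.0 + 1.2x = 75.0 - 2.4x → x_m = 14.1667.
Social marginal benefit = demand − MEC = 68.0 - 2.4x.
Set SMB = MC: 68.0 - 2.4x = 24.0 + 1.2x → x* = 12.2222.
Gap = |14.1667 − 12.2222| = 1.9445.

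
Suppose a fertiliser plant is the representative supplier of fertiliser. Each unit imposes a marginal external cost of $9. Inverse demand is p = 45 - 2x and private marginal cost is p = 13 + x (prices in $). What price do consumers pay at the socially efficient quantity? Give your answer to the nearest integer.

P = $30

Social marginal cost = private MC + MEC = 22 + x.
Set SMC = demand: 22 + x = 45 - 2x → x* = 7.6667.
Consumer price on the demand curve at x*: 45 − 2×7.6667 = 29.6666.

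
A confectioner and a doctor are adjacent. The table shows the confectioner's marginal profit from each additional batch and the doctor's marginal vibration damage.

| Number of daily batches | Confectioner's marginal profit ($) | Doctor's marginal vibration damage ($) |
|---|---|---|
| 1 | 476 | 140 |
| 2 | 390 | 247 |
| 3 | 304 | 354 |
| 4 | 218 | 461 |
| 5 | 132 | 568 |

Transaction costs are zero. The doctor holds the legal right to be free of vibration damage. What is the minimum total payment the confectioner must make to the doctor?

$387

Efficient level: marginal profit ≥ marginal vibration damage through level 2, so k* = 2.
With the doctor holding the right, the confectioner must at least compensate total damage at k*: 140 + 247 = 387.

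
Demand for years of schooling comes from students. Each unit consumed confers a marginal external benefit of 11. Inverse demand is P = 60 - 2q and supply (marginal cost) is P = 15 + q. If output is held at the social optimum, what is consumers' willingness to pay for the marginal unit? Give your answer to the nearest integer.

P = 23

Social marginal benefit = demand + MEB = 71 - 2q.
Set SMB = MC: 71 - 2q = 15 + q → q* = 18.6667.
Consumer price on the demand curve at q*: 60 − 2×18.6667 = 22.6666.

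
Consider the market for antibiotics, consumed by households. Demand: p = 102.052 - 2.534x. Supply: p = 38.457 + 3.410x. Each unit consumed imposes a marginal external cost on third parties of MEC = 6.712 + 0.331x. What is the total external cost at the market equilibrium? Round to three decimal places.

Market equilibrium (private): 38.457 + 3.410x = 102.052 - 2.534x → x_m = 10.6990.
Total external cost = ∫₀^{x_m} (6.712 + 0.331x) dx = 6.712×10.6990 + ½×0.331×10.6990² = 90.7562.

90.756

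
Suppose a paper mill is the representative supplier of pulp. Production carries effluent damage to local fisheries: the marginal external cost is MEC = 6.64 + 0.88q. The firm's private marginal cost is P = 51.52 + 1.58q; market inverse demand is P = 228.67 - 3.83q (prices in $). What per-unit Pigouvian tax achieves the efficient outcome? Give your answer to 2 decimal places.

tax = $30.50 per unit

Social marginal cost = private MC + MEC = 58.16 + 2.46q.
Set SMC = demand: 58.16 + 2.46q = 228.67 - 3.83q → q* = 27.1081.
The Pigouvian tax equals MEC at q*: 6.64 + 0.88×27.1081 = 30.4951.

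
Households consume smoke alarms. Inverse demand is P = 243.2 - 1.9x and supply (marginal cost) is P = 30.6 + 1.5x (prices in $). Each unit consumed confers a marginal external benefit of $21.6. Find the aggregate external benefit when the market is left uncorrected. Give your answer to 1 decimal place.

$1350.6

Market equilibrium (private): 30.6 + 1.5x = 243.2 - 1.9x → x_m = 62.5294.
Total external benefit = MEB × x_m = 21.6 × 62.5294 = 1350.6350.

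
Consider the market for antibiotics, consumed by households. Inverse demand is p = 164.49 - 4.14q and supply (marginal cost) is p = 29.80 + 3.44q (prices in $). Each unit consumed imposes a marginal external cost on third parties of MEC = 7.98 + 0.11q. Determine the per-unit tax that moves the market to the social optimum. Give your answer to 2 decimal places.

tax = $9.79 per unit

Social marginal benefit = demand − MEC = 156.51 - 4.25q.
Set SMB = MC: 156.51 - 4.25q = 29.80 + 3.44q → q* = 16.4772.
The Pigouvian tax equals MEC at q*: 7.98 + 0.11×16.4772 = 9.7925.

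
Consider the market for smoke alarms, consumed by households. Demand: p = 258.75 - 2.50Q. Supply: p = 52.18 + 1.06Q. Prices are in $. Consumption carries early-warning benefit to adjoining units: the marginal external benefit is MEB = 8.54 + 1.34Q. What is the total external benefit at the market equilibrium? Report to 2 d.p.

$2751.38

Market equilibrium (private): 52.18 + 1.06Q = 258.75 - 2.50Q → Q_m = 58.0253.
Total external benefit = ∫₀^{Q_m} (8.54 + 1.34Q) dQ = 8.54×58.0253 + ½×1.34×58.0253² = 2751.3828.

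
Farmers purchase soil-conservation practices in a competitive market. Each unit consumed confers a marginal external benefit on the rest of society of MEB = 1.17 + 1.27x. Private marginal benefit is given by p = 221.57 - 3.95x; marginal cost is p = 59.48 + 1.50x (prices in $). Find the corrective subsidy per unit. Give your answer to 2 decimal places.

subsidy = $50.77 per unit

Social marginal benefit = demand + MEB = 222.74 - 2.68x.
Set SMB = MC: 222.74 - 2.68x = 59.48 + 1.50x → x* = 39.0574.
The Pigouvian subsidy equals MEB at x*: 1.17 + 1.27×39.0574 = 50.7729.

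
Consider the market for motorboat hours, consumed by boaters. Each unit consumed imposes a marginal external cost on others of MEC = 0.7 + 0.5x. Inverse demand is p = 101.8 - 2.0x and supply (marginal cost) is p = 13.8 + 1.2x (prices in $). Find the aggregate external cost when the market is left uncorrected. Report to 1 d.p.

Market equilibrium (private): 13.8 + 1.2x = 101.8 - 2.0x → x_m = 27.5000.
Total external cost = ∫₀^{x_m} (0.7 + 0.5x) dx = 0.7×27.5000 + ½×0.5×27.5000² = 208.3125.

$208.3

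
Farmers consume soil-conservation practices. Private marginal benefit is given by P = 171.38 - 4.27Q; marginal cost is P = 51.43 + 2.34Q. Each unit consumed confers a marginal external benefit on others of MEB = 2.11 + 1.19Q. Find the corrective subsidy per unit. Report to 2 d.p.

Social marginal benefit = demand + MEB = 173.49 - 3.08Q.
Set SMB = MC: 173.49 - 3.08Q = 51.43 + 2.34Q → Q* = 22.5203.
The Pigouvian subsidy equals MEB at Q*: 2.11 + 1.19×22.5203 = 28.9092.

subsidy = 28.91 per unit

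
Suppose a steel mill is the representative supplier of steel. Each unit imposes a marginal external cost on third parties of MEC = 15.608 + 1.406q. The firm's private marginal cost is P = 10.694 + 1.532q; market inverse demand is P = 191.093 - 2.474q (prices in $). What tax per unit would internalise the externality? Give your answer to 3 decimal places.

Social marginal cost = private MC + MEC = 26.302 + 2.938q.
Set SMC = demand: 26.302 + 2.938q = 191.093 - 2.474q → q* = 30.4492.
The Pigouvian tax equals MEC at q*: 15.608 + 1.406×30.4492 = 58.4196.

tax = $58.420 per unit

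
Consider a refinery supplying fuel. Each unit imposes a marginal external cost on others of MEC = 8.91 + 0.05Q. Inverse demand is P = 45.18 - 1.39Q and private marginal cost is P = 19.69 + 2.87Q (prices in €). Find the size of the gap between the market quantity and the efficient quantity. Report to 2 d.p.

2.14 units

Market equilibrium (private): 19.69 + 2.87Q = 45.18 - 1.39Q → Q_m = 5.9836.
Social marginal cost = private MC + MEC = 28.60 + 2.92Q.
Set SMC = demand: 28.60 + 2.92Q = 45.18 - 1.39Q → Q* = 3.8469.
Gap = |5.9836 − 3.8469| = 2.1367.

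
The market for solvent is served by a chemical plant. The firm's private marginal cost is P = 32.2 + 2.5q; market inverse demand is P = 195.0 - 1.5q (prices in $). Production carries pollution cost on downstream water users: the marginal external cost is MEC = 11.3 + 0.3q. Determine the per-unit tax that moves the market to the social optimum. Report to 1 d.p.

Social marginal cost = private MC + MEC = 43.5 + 2.8q.
Set SMC = demand: 43.5 + 2.8q = 195.0 - 1.5q → q* = 35.2326.
The Pigouvian tax equals MEC at q*: 11.3 + 0.3×35.2326 = 21.8698.

tax = $21.9 per unit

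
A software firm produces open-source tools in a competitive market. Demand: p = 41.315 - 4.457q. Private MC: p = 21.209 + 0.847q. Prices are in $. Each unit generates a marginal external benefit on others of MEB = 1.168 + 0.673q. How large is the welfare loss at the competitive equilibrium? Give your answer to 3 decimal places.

Market equilibrium (private): 21.209 + 0.847q = 41.315 - 4.457q → q_m = 3.7907.
Social marginal cost = private MC − MEB = 20.041 + 0.174q.
Set SMC = demand: 20.041 + 0.174q = 41.315 - 4.457q → q* = 4.5938.
Height of the DWL triangle at q_m is demand(q_m) − SMC(q_m) = MEB(q_m) = 3.7192.
DWL = ½ × 0.8031 × 3.7192 = 1.4934.

DWL = $1.493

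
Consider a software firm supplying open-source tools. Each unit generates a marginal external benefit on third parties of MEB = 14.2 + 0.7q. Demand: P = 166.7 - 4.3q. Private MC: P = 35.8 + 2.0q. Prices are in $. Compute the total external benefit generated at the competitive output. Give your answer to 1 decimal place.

$446.1

Market equilibrium (private): 35.8 + 2.0q = 166.7 - 4.3q → q_m = 20.7778.
Total external benefit = ∫₀^{q_m} (14.2 + 0.7q) dq = 14.2×20.7778 + ½×0.7×20.7778² = 446.1457.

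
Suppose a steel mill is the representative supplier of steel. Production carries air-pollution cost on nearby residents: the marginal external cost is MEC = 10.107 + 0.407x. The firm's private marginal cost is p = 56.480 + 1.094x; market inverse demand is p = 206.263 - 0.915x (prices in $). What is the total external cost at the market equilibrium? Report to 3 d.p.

$1884.712

Market equilibrium (private): 56.480 + 1.094x = 206.263 - 0.915x → x_m = 74.5560.
Total external cost = ∫₀^{x_m} (10.107 + 0.407x) dx = 10.107×74.5560 + ½×0.407×74.5560² = 1884.7120.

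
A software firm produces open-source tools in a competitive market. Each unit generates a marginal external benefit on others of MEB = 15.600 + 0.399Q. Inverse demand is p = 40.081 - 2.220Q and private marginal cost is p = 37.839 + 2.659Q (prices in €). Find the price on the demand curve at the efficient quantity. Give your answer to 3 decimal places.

P = €31.240

Social marginal cost = private MC − MEB = 22.239 + 2.260Q.
Set SMC = demand: 22.239 + 2.260Q = 40.081 - 2.220Q → Q* = 3.9826.
Consumer price on the demand curve at Q*: 40.081 − 2.220×3.9826 = 31.2396.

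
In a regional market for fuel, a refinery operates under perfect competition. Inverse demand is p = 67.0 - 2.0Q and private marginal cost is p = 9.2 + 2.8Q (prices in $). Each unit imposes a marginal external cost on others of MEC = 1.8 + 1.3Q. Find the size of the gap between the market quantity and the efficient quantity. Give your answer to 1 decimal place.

Market equilibrium (private): 9.2 + 2.8Q = 67.0 - 2.0Q → Q_m = 12.0417.
Social marginal cost = private MC + MEC = 11.0 + 4.1Q.
Set SMC = demand: 11.0 + 4.1Q = 67.0 - 2.0Q → Q* = 9.1803.
Gap = |12.0417 − 9.1803| = 2.8614.

2.9 units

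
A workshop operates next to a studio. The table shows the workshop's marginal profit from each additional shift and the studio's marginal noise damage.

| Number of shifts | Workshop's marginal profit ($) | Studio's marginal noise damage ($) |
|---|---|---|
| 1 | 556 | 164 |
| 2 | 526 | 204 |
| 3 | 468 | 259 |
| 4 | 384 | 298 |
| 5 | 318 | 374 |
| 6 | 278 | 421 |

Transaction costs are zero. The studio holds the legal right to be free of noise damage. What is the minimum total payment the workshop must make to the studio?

Efficient level: marginal profit ≥ marginal noise damage through level 4, so k* = 4.
With the studio holding the right, the workshop must at least compensate total damage at k*: 164 + 204 + 259 + 298 = 925.

$925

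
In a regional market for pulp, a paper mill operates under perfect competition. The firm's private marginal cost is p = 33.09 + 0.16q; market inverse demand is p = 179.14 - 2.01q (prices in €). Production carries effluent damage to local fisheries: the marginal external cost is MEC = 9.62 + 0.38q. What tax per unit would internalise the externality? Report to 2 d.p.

Social marginal cost = private MC + MEC = 42.71 + 0.54q.
Set SMC = demand: 42.71 + 0.54q = 179.14 - 2.01q → q* = 53.5020.
The Pigouvian tax equals MEC at q*: 9.62 + 0.38×53.5020 = 29.9508.

tax = €29.95 per unit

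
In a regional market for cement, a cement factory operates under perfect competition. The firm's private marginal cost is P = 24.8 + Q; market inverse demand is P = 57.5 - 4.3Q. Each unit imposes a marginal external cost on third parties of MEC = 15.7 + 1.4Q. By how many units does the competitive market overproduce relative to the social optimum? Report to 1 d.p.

Market equilibrium (private): 24.8 + Q = 57.5 - 4.3Q → Q_m = 6.1698.
Social marginal cost = private MC + MEC = 40.5 + 2.4Q.
Set SMC = demand: 40.5 + 2.4Q = 57.5 - 4.3Q → Q* = 2.5373.
Gap = |6.1698 − 2.5373| = 3.6325.

3.6 units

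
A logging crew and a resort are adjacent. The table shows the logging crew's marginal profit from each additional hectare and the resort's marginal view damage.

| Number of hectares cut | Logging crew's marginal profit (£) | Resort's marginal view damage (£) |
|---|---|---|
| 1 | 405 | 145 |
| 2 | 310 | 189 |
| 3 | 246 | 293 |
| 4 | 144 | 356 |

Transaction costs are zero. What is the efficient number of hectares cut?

Bargaining reaches the level where marginal profit last exceeds marginal view damage.
That holds through level 2 (310 ≥ 189) but not at 3 (246 < 293).

2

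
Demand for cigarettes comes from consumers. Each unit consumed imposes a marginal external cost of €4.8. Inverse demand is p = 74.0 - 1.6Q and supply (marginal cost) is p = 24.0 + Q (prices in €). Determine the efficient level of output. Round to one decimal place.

Social marginal benefit = demand − MEC = 69.2 - 1.6Q.
Set SMB = MC: 69.2 - 1.6Q = 24.0 + Q → Q* = 17.3846.

Q* = 17.4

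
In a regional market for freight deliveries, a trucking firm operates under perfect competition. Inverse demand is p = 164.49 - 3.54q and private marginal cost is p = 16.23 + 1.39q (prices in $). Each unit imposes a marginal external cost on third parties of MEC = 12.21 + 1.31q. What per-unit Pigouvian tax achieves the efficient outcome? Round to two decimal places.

tax = $40.77 per unit

Social marginal cost = private MC + MEC = 28.44 + 2.70q.
Set SMC = demand: 28.44 + 2.70q = 164.49 - 3.54q → q* = 21.8029.
The Pigouvian tax equals MEC at q*: 12.21 + 1.31×21.8029 = 40.7718.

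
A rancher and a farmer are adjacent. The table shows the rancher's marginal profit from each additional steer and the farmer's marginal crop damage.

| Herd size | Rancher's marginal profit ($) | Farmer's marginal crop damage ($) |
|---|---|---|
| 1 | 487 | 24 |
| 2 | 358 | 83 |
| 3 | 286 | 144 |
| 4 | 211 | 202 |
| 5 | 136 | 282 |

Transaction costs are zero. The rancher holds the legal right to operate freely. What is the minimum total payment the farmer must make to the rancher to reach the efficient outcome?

$136

Left alone the rancher would choose level 5 (marginal profit stays positive).
Efficient level: k* = 4 (marginal profit ≥ marginal crop damage through 4).
The farmer must at least cover the rancher's forgone profit from cutting 5→4: 136 = 136.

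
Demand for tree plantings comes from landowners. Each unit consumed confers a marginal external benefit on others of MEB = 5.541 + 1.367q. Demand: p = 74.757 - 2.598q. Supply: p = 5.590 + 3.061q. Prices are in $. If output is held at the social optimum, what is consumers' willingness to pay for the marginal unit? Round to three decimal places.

P = $29.535

Social marginal benefit = demand + MEB = 80.298 - 1.231q.
Set SMB = MC: 80.298 - 1.231q = 5.590 + 3.061q → q* = 17.4063.
Consumer price on the demand curve at q*: 74.757 − 2.598×17.4063 = 29.5354.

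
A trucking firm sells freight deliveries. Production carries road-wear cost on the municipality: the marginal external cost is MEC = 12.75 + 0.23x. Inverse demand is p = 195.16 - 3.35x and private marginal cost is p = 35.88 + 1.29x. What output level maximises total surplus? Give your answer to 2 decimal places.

x* = 30.09

Social marginal cost = private MC + MEC = 48.63 + 1.52x.
Set SMC = demand: 48.63 + 1.52x = 195.16 - 3.35x → x* = 30.0883.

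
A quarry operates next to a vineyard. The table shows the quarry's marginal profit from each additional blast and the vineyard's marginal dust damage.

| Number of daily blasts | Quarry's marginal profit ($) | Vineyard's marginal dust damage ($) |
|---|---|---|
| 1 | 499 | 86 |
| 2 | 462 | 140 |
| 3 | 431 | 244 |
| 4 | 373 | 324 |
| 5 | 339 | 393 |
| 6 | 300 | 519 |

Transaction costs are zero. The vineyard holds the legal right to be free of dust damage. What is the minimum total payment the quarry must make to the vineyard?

$794

Efficient level: marginal profit ≥ marginal dust damage through level 4, so k* = 4.
With the vineyard holding the right, the quarry must at least compensate total damage at k*: 86 + 140 + 244 + 324 = 794.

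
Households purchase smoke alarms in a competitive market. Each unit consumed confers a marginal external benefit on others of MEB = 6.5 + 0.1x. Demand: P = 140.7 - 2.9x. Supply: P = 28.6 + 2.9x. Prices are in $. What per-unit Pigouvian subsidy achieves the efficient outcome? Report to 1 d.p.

Social marginal benefit = demand + MEB = 147.2 - 2.8x.
Set SMB = MC: 147.2 - 2.8x = 28.6 + 2.9x → x* = 20.8070.
The Pigouvian subsidy equals MEB at x*: 6.5 + 0.1×20.8070 = 8.5807.

subsidy = $8.6 per unit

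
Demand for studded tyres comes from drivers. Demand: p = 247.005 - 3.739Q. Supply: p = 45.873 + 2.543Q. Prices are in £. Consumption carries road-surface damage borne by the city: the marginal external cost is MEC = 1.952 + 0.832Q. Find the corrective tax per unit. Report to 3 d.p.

tax = £25.247 per unit

Social marginal benefit = demand − MEC = 245.053 - 4.571Q.
Set SMB = MC: 245.053 - 4.571Q = 45.873 + 2.543Q → Q* = 27.9983.
The Pigouvian tax equals MEC at Q*: 1.952 + 0.832×27.9983 = 25.2466.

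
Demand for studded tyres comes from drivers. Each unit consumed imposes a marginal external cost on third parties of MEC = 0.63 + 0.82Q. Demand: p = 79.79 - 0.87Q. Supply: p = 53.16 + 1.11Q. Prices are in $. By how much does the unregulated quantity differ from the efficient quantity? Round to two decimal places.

Market equilibrium (private): 53.16 + 1.11Q = 79.79 - 0.87Q → Q_m = 13.4495.
Social marginal benefit = demand − MEC = 79.16 - 1.69Q.
Set SMB = MC: 79.16 - 1.69Q = 53.16 + 1.11Q → Q* = 9.2857.
Gap = |13.4495 − 9.2857| = 4.1638.

4.16 units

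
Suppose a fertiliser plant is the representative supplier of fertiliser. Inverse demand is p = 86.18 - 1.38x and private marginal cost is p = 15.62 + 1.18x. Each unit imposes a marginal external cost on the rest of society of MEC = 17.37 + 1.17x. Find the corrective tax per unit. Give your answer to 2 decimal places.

Social marginal cost = private MC + MEC = 32.99 + 2.35x.
Set SMC = demand: 32.99 + 2.35x = 86.18 - 1.38x → x* = 14.2601.
The Pigouvian tax equals MEC at x*: 17.37 + 1.17×14.2601 = 34.0543.

tax = 34.05 per unit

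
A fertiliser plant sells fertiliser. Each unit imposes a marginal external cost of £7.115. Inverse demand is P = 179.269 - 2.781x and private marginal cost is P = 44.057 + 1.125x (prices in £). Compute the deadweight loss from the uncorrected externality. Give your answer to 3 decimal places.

Market equilibrium (private): 44.057 + 1.125x = 179.269 - 2.781x → x_m = 34.6165.
Social marginal cost = private MC + MEC = 51.172 + 1.125x.
Set SMC = demand: 51.172 + 1.125x = 179.269 - 2.781x → x* = 32.7949.
The welfare-loss triangle has base |x_m − x*| and height MEC(x_m) (the vertical gap between SMC and demand is zero at x* and MEC at x_m).
DWL = ½ × 1.8216 × 7.1150 = 6.4803.

DWL = £6.480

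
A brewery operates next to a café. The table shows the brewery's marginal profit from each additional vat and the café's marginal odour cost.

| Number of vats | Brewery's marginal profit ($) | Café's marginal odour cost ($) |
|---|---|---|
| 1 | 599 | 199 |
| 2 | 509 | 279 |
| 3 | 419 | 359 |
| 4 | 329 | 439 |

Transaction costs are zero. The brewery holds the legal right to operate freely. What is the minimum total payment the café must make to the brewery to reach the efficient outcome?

$329

Left alone the brewery would choose level 4 (marginal profit stays positive).
Efficient level: k* = 3 (marginal profit ≥ marginal odour cost through 3).
The café must at least cover the brewery's forgone profit from cutting 4→3: 329 = 329.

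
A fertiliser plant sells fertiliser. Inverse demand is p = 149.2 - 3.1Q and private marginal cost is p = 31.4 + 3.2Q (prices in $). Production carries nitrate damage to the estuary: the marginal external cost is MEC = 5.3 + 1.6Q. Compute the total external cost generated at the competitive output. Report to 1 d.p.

Market equilibrium (private): 31.4 + 3.2Q = 149.2 - 3.1Q → Q_m = 18.6984.
Total external cost = ∫₀^{Q_m} (5.3 + 1.6Q) dQ = 5.3×18.6984 + ½×1.6×18.6984² = 378.8057.

$378.8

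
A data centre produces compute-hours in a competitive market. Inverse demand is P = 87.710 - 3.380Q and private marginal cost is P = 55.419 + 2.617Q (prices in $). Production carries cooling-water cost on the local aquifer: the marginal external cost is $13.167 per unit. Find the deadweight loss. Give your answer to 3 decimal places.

DWL = $14.455

Market equilibrium (private): 55.419 + 2.617Q = 87.710 - 3.380Q → Q_m = 5.3845.
Social marginal cost = private MC + MEC = 68.586 + 2.617Q.
Set SMC = demand: 68.586 + 2.617Q = 87.710 - 3.380Q → Q* = 3.1889.
The welfare-loss triangle has base |Q_m − Q*| and height MEC(Q_m) (the vertical gap between SMC and demand is zero at Q* and MEC at Q_m).
DWL = ½ × 2.1956 × 13.1670 = 14.4547.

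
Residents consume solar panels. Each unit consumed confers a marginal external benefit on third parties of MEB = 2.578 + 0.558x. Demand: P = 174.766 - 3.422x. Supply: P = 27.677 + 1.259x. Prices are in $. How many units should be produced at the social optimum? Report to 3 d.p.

Social marginal benefit = demand + MEB = 177.344 - 2.864x.
Set SMB = MC: 177.344 - 2.864x = 27.677 + 1.259x → x* = 36.3005.

x* = 36.301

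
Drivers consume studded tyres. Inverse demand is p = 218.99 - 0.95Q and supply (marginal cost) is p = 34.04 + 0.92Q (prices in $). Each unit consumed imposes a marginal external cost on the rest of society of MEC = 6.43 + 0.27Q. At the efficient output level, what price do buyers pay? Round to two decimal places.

Social marginal benefit = demand − MEC = 212.56 - 1.22Q.
Set SMB = MC: 212.56 - 1.22Q = 34.04 + 0.92Q → Q* = 83.4206.
Consumer price on the demand curve at Q*: 218.99 − 0.95×83.4206 = 139.7404.

P = $139.74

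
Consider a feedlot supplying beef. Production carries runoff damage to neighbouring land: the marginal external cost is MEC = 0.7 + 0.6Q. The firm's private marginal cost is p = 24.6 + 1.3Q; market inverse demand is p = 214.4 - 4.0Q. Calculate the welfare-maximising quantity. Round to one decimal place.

Social marginal cost = private MC + MEC = 25.3 + 1.9Q.
Set SMC = demand: 25.3 + 1.9Q = 214.4 - 4.0Q → Q* = 32.0508.

Q* = 32.1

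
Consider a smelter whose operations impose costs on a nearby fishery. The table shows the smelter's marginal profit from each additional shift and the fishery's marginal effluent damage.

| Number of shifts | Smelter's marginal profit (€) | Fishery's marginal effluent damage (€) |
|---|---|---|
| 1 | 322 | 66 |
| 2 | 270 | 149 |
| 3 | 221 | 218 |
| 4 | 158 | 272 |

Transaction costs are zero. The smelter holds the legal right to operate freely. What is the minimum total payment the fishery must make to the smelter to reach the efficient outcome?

Left alone the smelter would choose level 4 (marginal profit stays positive).
Efficient level: k* = 3 (marginal profit ≥ marginal effluent damage through 3).
The fishery must at least cover the smelter's forgone profit from cutting 4→3: 158 = 158.

€158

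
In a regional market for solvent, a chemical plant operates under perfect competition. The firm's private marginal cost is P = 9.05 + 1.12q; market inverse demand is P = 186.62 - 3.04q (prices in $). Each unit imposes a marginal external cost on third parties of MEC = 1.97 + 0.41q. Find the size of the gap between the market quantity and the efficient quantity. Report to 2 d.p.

4.26 units

Market equilibrium (private): 9.05 + 1.12q = 186.62 - 3.04q → q_m = 42.6851.
Social marginal cost = private MC + MEC = 11.02 + 1.53q.
Set SMC = demand: 11.02 + 1.53q = 186.62 - 3.04q → q* = 38.4245.
Gap = |42.6851 − 38.4245| = 4.2606.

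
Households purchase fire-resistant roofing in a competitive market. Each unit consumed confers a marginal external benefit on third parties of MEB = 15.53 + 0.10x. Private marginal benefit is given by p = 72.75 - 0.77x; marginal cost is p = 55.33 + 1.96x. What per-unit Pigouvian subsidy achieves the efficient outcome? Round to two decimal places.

Social marginal benefit = demand + MEB = 88.28 - 0.67x.
Set SMB = MC: 88.28 - 0.67x = 55.33 + 1.96x → x* = 12.5285.
The Pigouvian subsidy equals MEB at x*: 15.53 + 0.10×12.5285 = 16.7829.

subsidy = 16.78 per unit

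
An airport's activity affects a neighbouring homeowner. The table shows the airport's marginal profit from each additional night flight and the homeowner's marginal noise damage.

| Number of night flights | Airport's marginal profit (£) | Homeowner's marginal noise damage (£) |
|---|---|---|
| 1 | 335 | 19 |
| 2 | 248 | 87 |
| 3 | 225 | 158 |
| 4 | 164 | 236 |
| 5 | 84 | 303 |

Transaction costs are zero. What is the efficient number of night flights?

Bargaining reaches the level where marginal profit last exceeds marginal noise damage.
That holds through level 3 (225 ≥ 158) but not at 4 (164 < 236).

3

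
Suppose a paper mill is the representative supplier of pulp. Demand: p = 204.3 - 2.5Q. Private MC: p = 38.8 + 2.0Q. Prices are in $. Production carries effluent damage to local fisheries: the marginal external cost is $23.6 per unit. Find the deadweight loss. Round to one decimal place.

Market equilibrium (private): 38.8 + 2.0Q = 204.3 - 2.5Q → Q_m = 36.7778.
Social marginal cost = private MC + MEC = 62.4 + 2.0Q.
Set SMC = demand: 62.4 + 2.0Q = 204.3 - 2.5Q → Q* = 31.5333.
Between Q* and Q_m the wedge SMC − demand runs linearly from 0 to MEC(Q_m), so the loss is a triangle.
DWL = ½ × 5.2445 × 23.6000 = 61.8851.

DWL = $61.9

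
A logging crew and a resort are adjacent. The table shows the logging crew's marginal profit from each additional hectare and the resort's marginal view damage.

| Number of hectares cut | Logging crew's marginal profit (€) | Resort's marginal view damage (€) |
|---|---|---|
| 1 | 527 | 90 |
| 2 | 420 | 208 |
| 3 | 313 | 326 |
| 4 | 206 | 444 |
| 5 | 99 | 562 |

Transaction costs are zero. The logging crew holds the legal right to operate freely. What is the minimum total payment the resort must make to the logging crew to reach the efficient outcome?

Left alone the logging crew would choose level 5 (marginal profit stays positive).
Efficient level: k* = 2 (marginal profit ≥ marginal view damage through 2).
The resort must at least cover the logging crew's forgone profit from cutting 5→2: 313 + 206 + 99 = 618.

€618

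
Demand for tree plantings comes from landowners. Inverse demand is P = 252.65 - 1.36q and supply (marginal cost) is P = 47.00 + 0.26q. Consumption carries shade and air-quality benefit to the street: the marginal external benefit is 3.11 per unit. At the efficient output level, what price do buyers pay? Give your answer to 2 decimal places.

Social marginal benefit = demand + MEB = 255.76 - 1.36q.
Set SMB = MC: 255.76 - 1.36q = 47.00 + 0.26q → q* = 128.8642.
Consumer price on the demand curve at q*: 252.65 − 1.36×128.8642 = 77.3947.

P = 77.39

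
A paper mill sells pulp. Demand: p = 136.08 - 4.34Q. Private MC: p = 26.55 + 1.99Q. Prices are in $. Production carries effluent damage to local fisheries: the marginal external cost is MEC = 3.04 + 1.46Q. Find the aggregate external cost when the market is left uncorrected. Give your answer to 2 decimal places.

Market equilibrium (private): 26.55 + 1.99Q = 136.08 - 4.34Q → Q_m = 17.3033.
Total external cost = ∫₀^{Q_m} (3.04 + 1.46Q) dQ = 3.04×17.3033 + ½×1.46×17.3033² = 271.1671.

$271.17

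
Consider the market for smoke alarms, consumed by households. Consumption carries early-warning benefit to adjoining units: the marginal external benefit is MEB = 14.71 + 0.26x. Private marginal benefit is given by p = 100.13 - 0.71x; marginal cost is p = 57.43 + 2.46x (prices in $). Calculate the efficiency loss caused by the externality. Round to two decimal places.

Market equilibrium (private): 57.43 + 2.46x = 100.13 - 0.71x → x_m = 13.4700.
Social marginal benefit = demand + MEB = 114.84 - 0.45x.
Set SMB = MC: 114.84 - 0.45x = 57.43 + 2.46x → x* = 19.7285.
The loss is the area between SMB and MC from x* to x_m; with linear curves that's a triangle of height MEB(x_m).
DWL = ½ × 6.2585 × 18.2122 = 56.9905.

DWL = $56.99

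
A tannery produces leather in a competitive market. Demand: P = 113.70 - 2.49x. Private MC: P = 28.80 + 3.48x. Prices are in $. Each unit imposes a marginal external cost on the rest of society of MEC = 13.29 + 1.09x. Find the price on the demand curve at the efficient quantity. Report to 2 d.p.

Social marginal cost = private MC + MEC = 42.09 + 4.57x.
Set SMC = demand: 42.09 + 4.57x = 113.70 - 2.49x → x* = 10.1431.
Consumer price on the demand curve at x*: 113.70 − 2.49×10.1431 = 88.4437.

P = $88.44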